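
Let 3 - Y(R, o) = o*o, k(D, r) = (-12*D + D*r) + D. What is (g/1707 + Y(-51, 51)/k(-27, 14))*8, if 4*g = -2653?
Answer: 3894278/15363 ≈ 253.48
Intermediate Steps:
k(D, r) = -11*D + D*r
Y(R, o) = 3 - o**2 (Y(R, o) = 3 - o*o = 3 - o**2)
g = -2653/4 (g = (1/4)*(-2653) = -2653/4 ≈ -663.25)
(g/1707 + Y(-51, 51)/k(-27, 14))*8 = (-2653/4/1707 + (3 - 1*51**2)/((-27*(-11 + 14))))*8 = (-2653/4*1/1707 + (3 - 1*2601)/((-27*3)))*8 = (-2653/6828 + (3 - 2601)/(-81))*8 = (-2653/6828 - 2598*(-1/81))*8 = (-2653/6828 + 866/27)*8 = (1947139/61452)*8 = 3894278/15363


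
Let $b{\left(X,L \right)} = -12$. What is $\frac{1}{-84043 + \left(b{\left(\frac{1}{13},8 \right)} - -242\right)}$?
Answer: $- \frac{1}{83813} \approx -1.1931 \cdot 10^{-5}$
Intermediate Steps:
$\frac{1}{-84043 + \left(b{\left(\frac{1}{13},8 \right)} - -242\right)} = \frac{1}{-84043 - -230} = \frac{1}{-84043 + \left(-12 + 242\right)} = \frac{1}{-84043 + 230} = \frac{1}{-83813} = - \frac{1}{83813}$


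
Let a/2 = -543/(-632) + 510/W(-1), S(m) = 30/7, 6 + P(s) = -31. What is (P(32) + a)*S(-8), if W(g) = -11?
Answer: -6674385/12166 ≈ -548.61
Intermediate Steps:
P(s) = -37 (P(s) = -6 - 31 = -37)
S(m) = 30/7 (S(m) = 30*(1/7) = 30/7)
a = -316347/3476 (a = 2*(-543/(-632) + 510/(-11)) = 2*(-543*(-1/632) + 510*(-1/11)) = 2*(543/632 - 510/11) = 2*(-316347/6952) = -316347/3476 ≈ -91.009)
(P(32) + a)*S(-8) = (-37 - 316347/3476)*(30/7) = -444959/3476*30/7 = -6674385/12166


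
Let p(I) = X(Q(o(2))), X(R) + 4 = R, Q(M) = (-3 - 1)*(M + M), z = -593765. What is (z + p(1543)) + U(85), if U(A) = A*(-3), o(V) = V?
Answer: -594040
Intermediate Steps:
Q(M) = -8*M
U(A) = -3*A
X(R) = -4 + R
p(I) = -20 (p(I) = -4 - 8*2 = -4 - 16 = -20)
(z + p(1543)) + U(85) = (-593765 - 20) - 3*85 = -593785 - 255 = -594040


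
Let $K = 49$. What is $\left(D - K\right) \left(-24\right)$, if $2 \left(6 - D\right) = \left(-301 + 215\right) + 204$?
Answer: $2448$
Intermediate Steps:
$D = -53$ ($D = 6 - \frac{\left(-301 + 215\right) + 204}{2} = 6 - \frac{-86 + 204}{2} = 6 - 59 = -53$)
$\left(D - K\right) \left(-24\right) = \left(-53 - 49\right) \left(-24\right) = \left(-102\right) \left(-24\right) = 2448$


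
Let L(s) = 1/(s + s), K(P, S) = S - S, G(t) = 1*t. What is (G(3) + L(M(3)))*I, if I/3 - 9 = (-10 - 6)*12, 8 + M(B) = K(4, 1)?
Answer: -25803/16 ≈ -1612.7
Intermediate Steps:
G(t) = t
K(P, S) = 0
M(B) = -8 (M(B) = -8 + 0 = -8)
I = -549 (I = 27 + 3*((-10 - 6)*12) = 27 + 3*(-16*12) = 27 + 3*(-192) = 27 - 576 = -549)
L(s) = 1/(2*s)
(G(3) + L(M(3)))*I = (3 + (½)/(-8))*(-549) = (3 + (½)*(-⅛))*(-549) = (3 - 1/16)*(-549) = (47/16)*(-549) = -25803/16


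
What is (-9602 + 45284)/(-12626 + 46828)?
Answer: 17841/17101 ≈ 1.0433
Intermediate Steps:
(-9602 + 45284)/(-12626 + 46828) = 35682/34202 = 35682*(1/34202) = 17841/17101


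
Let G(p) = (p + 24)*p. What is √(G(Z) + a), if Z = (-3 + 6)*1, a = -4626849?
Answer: 4*I*√289173 ≈ 2151.0*I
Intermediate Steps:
Z = 3 (Z = 3*1 = 3)
G(p) = p*(24 + p) (G(p) = (24 + p)*p = p*(24 + p))
√(G(Z) + a) = √(3*(24 + 3) - 4626849) = √(3*27 - 4626849) = √(81 - 4626849) = √(-4626768) = 4*I*√289173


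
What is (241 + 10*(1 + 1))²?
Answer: 68121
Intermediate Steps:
(241 + 10*(1 + 1))² = (241 + 10*2)² = (241 + 20)² = 261² = 68121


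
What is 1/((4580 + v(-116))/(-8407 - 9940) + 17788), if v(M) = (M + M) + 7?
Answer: 18347/326352081 ≈ 5.6218e-5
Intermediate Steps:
v(M) = 7 + 2*M (v(M) = 2*M + 7 = 7 + 2*M)
1/((4580 + v(-116))/(-8407 - 9940) + 17788) = 1/((4580 + (7 + 2*(-116)))/(-8407 - 9940) + 17788) = 1/((4580 + (7 - 232))/(-18347) + 17788) = 1/((4580 - 225)*(-1/18347) + 17788) = 1/(4355*(-1/18347) + 17788) = 1/(-4355/18347 + 17788) = 1/(326352081/18347) = 18347/326352081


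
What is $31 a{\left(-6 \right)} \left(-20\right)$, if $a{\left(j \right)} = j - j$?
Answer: $0$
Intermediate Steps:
$a{\left(j \right)} = 0$
$31 a{\left(-6 \right)} \left(-20\right) = 31 \cdot 0 \left(-20\right) = 0 \left(-20\right) = 0$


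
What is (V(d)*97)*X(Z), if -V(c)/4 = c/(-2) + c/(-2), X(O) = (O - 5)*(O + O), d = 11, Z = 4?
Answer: -34144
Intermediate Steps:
X(O) = 2*O*(-5 + O) (X(O) = (-5 + O)*(2*O) = 2*O*(-5 + O))
V(c) = 4*c (V(c) = -4*(c/(-2) + c/(-2)) = -4*(c*(-1/2) + c*(-1/2)) = -4*(-c/2 - c/2) = -(-4)*c = 4*c)
(V(d)*97)*X(Z) = ((4*11)*97)*(2*4*(-5 + 4)) = (44*97)*(2*4*(-1)) = 4268*(-8) = -34144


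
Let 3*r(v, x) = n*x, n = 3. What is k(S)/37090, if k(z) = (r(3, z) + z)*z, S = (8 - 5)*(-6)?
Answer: 324/18545 ≈ 0.017471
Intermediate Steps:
r(v, x) = x (r(v, x) = (3*x)/3 = x)
S = -18 (S = 3*(-6) = -18)
k(z) = 2*z**2 (k(z) = (z + z)*z = (2*z)*z = 2*z**2)
k(S)/37090 = (2*(-18)**2)/37090 = (2*324)*(1/37090) = 648*(1/37090) = 324/18545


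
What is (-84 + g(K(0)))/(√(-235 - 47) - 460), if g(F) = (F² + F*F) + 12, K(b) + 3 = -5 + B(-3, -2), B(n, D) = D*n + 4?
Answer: 14720/105941 + 32*I*√282/105941 ≈ 0.13895 + 0.0050724*I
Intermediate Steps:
B(n, D) = 4 + D*n
K(b) = 2 (K(b) = -3 + (-5 + (4 - 2*(-3))) = -3 + (-5 + (4 + 6)) = -3 + (-5 + 10) = -3 + 5 = 2)
g(F) = 12 + 2*F² (g(F) = (F² + F²) + 12 = 2*F² + 12 = 12 + 2*F²)
(-84 + g(K(0)))/(√(-235 - 47) - 460) = (-84 + (12 + 2*2²))/(√(-235 - 47) - 460) = (-84 + (12 + 2*4))/(√(-282) - 460) = (-84 + (12 + 8))/(I*√282 - 460) = (-84 + 20)/(-460 + I*√282) = -64/(-460 + I*√282)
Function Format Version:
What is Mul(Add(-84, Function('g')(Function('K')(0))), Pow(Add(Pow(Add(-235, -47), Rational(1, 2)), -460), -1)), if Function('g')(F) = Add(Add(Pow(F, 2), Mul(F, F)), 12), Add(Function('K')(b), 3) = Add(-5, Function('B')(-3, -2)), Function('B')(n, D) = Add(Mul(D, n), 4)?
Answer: Add(Rational(14720, 105941), Mul(Rational(32, 105941), I, Pow(282, Rational(1, 2)))) ≈ Add(0.13895, Mul(0.0050724, I))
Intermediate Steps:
Function('B')(n, D) = Add(4, Mul(D, n))
Function('K')(b) = 2 (Function('K')(b) = Add(-3, Add(-5, Add(4, Mul(-2, -3)))) = Add(-3, Add(-5, Add(4, 6))) = Add(-3, Add(-5, 10)) = Add(-3, 5) = 2)
Function('g')(F) = Add(12, Mul(2, Pow(F, 2))) (Function('g')(F) = Add(Add(Pow(F, 2), Pow(F, 2)), 12) = Add(Mul(2, Pow(F, 2)), 12) = Add(12, Mul(2, Pow(F, 2))))
Mul(Add(-84, Function('g')(Function('K')(0))), Pow(Add(Pow(Add(-235, -47), Rational(1, 2)), -460), -1)) = Mul(Add(-84, Add(12, Mul(2, Pow(2, 2)))), Pow(Add(Pow(Add(-235, -47), Rational(1, 2)), -460), -1)) = Mul(Add(-84, Add(12, Mul(2, 4))), Pow(Add(Pow(-282, Rational(1, 2)), -460), -1)) = Mul(Add(-84, Add(12, 8)), Pow(Add(Mul(I, Pow(282, Rational(1, 2))), -460), -1)) = Mul(Add(-84, 20), Pow(Add(-460, Mul(I, Pow(282, Rational(1, 2)))), -1)) = Mul(-64, Pow(Add(-460, Mul(I, Pow(282, Rational(1, 2)))), -1))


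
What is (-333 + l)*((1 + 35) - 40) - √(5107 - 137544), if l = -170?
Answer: 2012 - I*√132437 ≈ 2012.0 - 363.92*I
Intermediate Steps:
(-333 + l)*((1 + 35) - 40) - √(5107 - 137544) = (-333 - 170)*((1 + 35) - 40) - √(5107 - 137544) = -503*(36 - 40) - √(-132437) = -503*(-4) - I*√132437 = 2012 - I*√132437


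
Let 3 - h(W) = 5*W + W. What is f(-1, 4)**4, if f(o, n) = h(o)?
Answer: 6561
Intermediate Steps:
h(W) = 3 - 6*W (h(W) = 3 - (5*W + W) = 3 - 6*W)
f(o, n) = 3 - 6*o
f(-1, 4)**4 = (3 - 6*(-1))**4 = (3 + 6)**4 = 9**4 = 6561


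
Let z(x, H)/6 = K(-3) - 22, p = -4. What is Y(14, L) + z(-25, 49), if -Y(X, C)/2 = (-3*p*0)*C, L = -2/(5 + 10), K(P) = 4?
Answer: -108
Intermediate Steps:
z(x, H) = -108 (z(x, H) = 6*(4 - 22) = 6*(-18) = -108)
L = -2/15 ≈ -0.13333
Y(X, C) = 0 (Y(X, C) = -2*-3*(-4)*0*C = -2*12*0*C = -0*C = -2*0 = 0)
Y(14, L) + z(-25, 49) = 0 - 108 = -108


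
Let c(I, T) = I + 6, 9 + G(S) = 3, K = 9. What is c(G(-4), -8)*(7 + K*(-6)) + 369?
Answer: 369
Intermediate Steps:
G(S) = -6 (G(S) = -9 + 3 = -6)
c(I, T) = 6 + I
c(G(-4), -8)*(7 + K*(-6)) + 369 = (6 - 6)*(7 + 9*(-6)) + 369 = 0*(7 - 54) + 369 = 0*(-47) + 369 = 0 + 369 = 369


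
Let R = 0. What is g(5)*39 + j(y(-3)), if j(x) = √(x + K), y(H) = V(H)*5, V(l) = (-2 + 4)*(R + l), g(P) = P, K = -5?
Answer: 195 + I*√35 ≈ 195.0 + 5.9161*I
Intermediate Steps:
V(l) = 2*l (V(l) = (-2 + 4)*(0 + l) = 2*l)
y(H) = 10*H (y(H) = (2*H)*5 = 10*H)
j(x) = √(-5 + x) (j(x) = √(x - 5) = √(-5 + x))
g(5)*39 + j(y(-3)) = 5*39 + √(-5 + 10*(-3)) = 195 + √(-5 - 30) = 195 + √(-35) = 195 + I*√35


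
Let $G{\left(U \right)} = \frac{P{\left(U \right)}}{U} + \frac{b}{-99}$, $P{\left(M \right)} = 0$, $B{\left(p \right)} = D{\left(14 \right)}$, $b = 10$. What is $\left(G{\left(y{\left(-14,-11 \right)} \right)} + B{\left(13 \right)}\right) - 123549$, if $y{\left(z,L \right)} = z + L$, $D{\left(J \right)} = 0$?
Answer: $- \frac{12231361}{99} \approx -1.2355 \cdot 10^{5}$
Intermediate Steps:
$y{\left(z,L \right)} = L + z$
$B{\left(p \right)} = 0$
$G{\left(U \right)} = - \frac{10}{99}$ ($G{\left(U \right)} = \frac{0}{U} + \frac{10}{-99} = 0 + 10 \left(- \frac{1}{99}\right) = 0 - \frac{10}{99} = - \frac{10}{99}$)
$\left(G{\left(y{\left(-14,-11 \right)} \right)} + B{\left(13 \right)}\right) - 123549 = \left(- \frac{10}{99} + 0\right) - 123549 = - \frac{10}{99} - 123549 = - \frac{12231361}{99}$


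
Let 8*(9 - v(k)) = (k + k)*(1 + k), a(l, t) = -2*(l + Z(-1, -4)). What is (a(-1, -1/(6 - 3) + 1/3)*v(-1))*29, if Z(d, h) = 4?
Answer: -1566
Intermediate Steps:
a(l, t) = -8 - 2*l (a(l, t) = -2*(l + 4) = -2*(4 + l) = -8 - 2*l)
v(k) = 9 - k*(1 + k)/4 (v(k) = 9 - (k + k)*(1 + k)/8 = 9 - 2*k*(1 + k)/8 = 9 - k*(1 + k)/4)
(a(-1, -1/(6 - 3) + 1/3)*v(-1))*29 = ((-8 - 2*(-1))*(9 - ¼*(-1) - ¼*(-1)²))*29 = ((-8 + 2)*(9 + ¼ - ¼*1))*29 = -6*(9 + ¼ - ¼)*29 = -6*9*29 = -54*29 = -1566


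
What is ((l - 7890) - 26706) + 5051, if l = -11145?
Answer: -40690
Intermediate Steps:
((l - 7890) - 26706) + 5051 = ((-11145 - 7890) - 26706) + 5051 = (-19035 - 26706) + 5051 = -45741 + 5051 = -40690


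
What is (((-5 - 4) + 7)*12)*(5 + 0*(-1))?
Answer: -120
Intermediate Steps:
(((-5 - 4) + 7)*12)*(5 + 0*(-1)) = ((-9 + 7)*12)*(5 + 0) = -2*12*5 = -24*5 = -120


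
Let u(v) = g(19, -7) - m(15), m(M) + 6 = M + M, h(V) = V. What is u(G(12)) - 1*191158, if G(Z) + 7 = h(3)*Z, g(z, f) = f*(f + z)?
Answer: -191266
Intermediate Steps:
m(M) = -6 + 2*M (m(M) = -6 + (M + M) = -6 + 2*M)
G(Z) = -7 + 3*Z
u(v) = -108 (u(v) = -7*(-7 + 19) - (-6 + 2*15) = -7*12 - (-6 + 30) = -84 - 1*24 = -84 - 24 = -108)
u(G(12)) - 1*191158 = -108 - 1*191158 = -108 - 191158 = -191266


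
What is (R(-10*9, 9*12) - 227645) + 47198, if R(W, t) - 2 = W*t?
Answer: -190165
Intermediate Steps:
R(W, t) = 2 + W*t
(R(-10*9, 9*12) - 227645) + 47198 = ((2 + (-10*9)*(9*12)) - 227645) + 47198 = ((2 - 90*108) - 227645) + 47198 = ((2 - 9720) - 227645) + 47198 = (-9718 - 227645) + 47198 = -237363 + 47198 = -190165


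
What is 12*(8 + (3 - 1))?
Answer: 120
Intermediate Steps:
12*(8 + (3 - 1)) = 12*(8 + 2) = 12*10 = 120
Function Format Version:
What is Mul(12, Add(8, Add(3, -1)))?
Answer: 120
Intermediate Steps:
Mul(12, Add(8, Add(3, -1))) = Mul(12, Add(8, 2)) = Mul(12, 10) = 120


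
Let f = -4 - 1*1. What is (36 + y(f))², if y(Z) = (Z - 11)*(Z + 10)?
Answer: 1936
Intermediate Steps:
f = -5 (f = -4 - 1 = -5)
y(Z) = (-11 + Z)*(10 + Z)
(36 + y(f))² = (36 + (-110 + (-5)² - 1*(-5)))² = (36 + (-110 + 25 + 5))² = (36 - 80)² = (-44)² = 1936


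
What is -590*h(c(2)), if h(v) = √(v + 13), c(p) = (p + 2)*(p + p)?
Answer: -590*√29 ≈ -3177.2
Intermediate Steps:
c(p) = 2*p*(2 + p) (c(p) = (2 + p)*(2*p) = 2*p*(2 + p))
h(v) = √(13 + v)
-590*h(c(2)) = -590*√(13 + 2*2*(2 + 2)) = -590*√(13 + 2*2*4) = -590*√(13 + 16) = -590*√29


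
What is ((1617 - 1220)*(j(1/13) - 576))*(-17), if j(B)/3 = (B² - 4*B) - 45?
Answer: 811985688/169 ≈ 4.8046e+6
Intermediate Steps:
j(B) = -135 - 12*B + 3*B² (j(B) = 3*((B² - 4*B) - 45) = 3*(-45 + B² - 4*B) = -135 - 12*B + 3*B²)
((1617 - 1220)*(j(1/13) - 576))*(-17) = ((1617 - 1220)*((-135 - 12/13 + 3*(1/13)²) - 576))*(-17) = (397*((-135 - 12*1/13 + 3*(1/13)²) - 576))*(-17) = (397*((-135 - 12/13 + 3*(1/169)) - 576))*(-17) = (397*((-135 - 12/13 + 3/169) - 576))*(-17) = (397*(-22968/169 - 576))*(-17) = (397*(-120312/169))*(-17) = -47763864/169*(-17) = 811985688/169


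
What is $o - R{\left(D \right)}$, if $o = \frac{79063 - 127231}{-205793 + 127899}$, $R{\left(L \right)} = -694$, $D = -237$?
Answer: $\frac{27053302}{38947} \approx 694.62$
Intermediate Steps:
$o = \frac{24084}{38947}$ ($o = - \frac{48168}{-77894} = \left(-48168\right) \left(- \frac{1}{77894}\right) = \frac{24084}{38947} \approx 0.61838$)
$o - R{\left(D \right)} = \frac{24084}{38947} - -694 = \frac{24084}{38947} + 694 = \frac{27053302}{38947}$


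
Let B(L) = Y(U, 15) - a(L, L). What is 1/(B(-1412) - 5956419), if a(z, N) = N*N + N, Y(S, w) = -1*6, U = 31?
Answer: -1/7948757 ≈ -1.2581e-7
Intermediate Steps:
Y(S, w) = -6
a(z, N) = N + N² (a(z, N) = N² + N = N + N²)
B(L) = -6 - L*(1 + L)
1/(B(-1412) - 5956419) = 1/((-6 - 1*(-1412)*(1 - 1412)) - 5956419) = 1/((-6 - 1*(-1412)*(-1411)) - 5956419) = 1/((-6 - 1992332) - 5956419) = 1/(-1992338 - 5956419) = 1/(-7948757) = -1/7948757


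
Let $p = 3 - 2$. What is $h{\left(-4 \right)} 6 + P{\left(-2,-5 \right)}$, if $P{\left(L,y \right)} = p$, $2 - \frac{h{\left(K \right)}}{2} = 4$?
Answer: $-23$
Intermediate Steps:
$h{\left(K \right)} = -4$ ($h{\left(K \right)} = 4 - 8 = -4$)
$p = 1$ ($p = 3 - 2 = 1$)
$P{\left(L,y \right)} = 1$
$h{\left(-4 \right)} 6 + P{\left(-2,-5 \right)} = \left(-4\right) 6 + 1 = -24 + 1 = -23$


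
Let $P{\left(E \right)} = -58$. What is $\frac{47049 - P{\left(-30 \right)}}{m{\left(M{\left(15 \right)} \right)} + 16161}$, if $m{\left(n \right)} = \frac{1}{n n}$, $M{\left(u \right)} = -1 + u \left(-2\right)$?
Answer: $\frac{45269827}{15530722} \approx 2.9149$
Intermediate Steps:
$M{\left(u \right)} = -1 - 2 u$
$m{\left(n \right)} = \frac{1}{n^{2}}$
$\frac{47049 - P{\left(-30 \right)}}{m{\left(M{\left(15 \right)} \right)} + 16161} = \frac{47049 - -58}{\frac{1}{\left(-1 - 30\right)^{2}} + 16161} = \frac{47049 + 58}{\frac{1}{\left(-1 - 30\right)^{2}} + 16161} = \frac{47107}{\frac{1}{961} + 16161} = \frac{47107}{\frac{15530722}{961}} = 47107 \cdot \frac{961}{15530722} = \frac{45269827}{15530722}$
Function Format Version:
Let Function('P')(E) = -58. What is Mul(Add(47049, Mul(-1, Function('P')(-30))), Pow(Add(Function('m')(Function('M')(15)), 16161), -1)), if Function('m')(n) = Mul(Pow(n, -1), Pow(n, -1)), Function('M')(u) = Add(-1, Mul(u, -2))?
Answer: Rational(45269827, 15530722) ≈ 2.9149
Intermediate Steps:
Function('M')(u) = Add(-1, Mul(-2, u))
Function('m')(n) = Pow(n, -2)
Mul(Add(47049, Mul(-1, Function('P')(-30))), Pow(Add(Function('m')(Function('M')(15)), 16161), -1)) = Mul(Add(47049, Mul(-1, -58)), Pow(Add(Pow(Add(-1, Mul(-2, 15)), -2), 16161), -1)) = Mul(Add(47049, 58), Pow(Add(Pow(Add(-1, -30), -2), 16161), -1)) = Mul(47107, Pow(Add(Pow(-31, -2), 16161), -1)) = Mul(47107, Pow(Add(Rational(1, 961), 16161), -1)) = Mul(47107, Pow(Rational(15530722, 961), -1)) = Mul(47107, Rational(961, 15530722)) = Rational(45269827, 15530722)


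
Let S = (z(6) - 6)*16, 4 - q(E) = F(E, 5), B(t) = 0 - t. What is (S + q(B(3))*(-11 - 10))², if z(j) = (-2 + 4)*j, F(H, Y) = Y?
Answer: 13689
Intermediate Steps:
B(t) = -t
z(j) = 2*j
q(E) = -1 (q(E) = 4 - 1*5 = 4 - 5 = -1)
S = 96 (S = (2*6 - 6)*16 = (12 - 6)*16 = 6*16 = 96)
(S + q(B(3))*(-11 - 10))² = (96 - (-11 - 10))² = (96 - 1*(-21))² = (96 + 21)² = 117² = 13689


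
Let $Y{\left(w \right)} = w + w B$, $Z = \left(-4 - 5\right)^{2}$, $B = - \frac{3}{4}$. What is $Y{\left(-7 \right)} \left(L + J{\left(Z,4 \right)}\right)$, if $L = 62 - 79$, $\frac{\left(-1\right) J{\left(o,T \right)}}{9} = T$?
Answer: $\frac{371}{4} \approx 92.75$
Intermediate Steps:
$B = - \frac{3}{4}$ ($B = \left(-3\right) \frac{1}{4} = - \frac{3}{4} \approx -0.75$)
$Z = 81$ ($Z = \left(-9\right)^{2} = 81$)
$J{\left(o,T \right)} = - 9 T$
$Y{\left(w \right)} = \frac{w}{4}$ ($Y{\left(w \right)} = w + w \left(- \frac{3}{4}\right) = w - \frac{3 w}{4} = \frac{w}{4}$)
$L = -17$
$Y{\left(-7 \right)} \left(L + J{\left(Z,4 \right)}\right) = \frac{1}{4} \left(-7\right) \left(-17 - 36\right) = - \frac{7 \left(-17 - 36\right)}{4} = \left(- \frac{7}{4}\right) \left(-53\right) = \frac{371}{4}$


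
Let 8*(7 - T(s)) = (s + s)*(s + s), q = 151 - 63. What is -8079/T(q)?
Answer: 8079/3865 ≈ 2.0903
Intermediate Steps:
q = 88
T(s) = 7 - s²/2 (T(s) = 7 - (s + s)*(s + s)/8 = 7 - 2*s*2*s/8 = 7 - s²/2)
-8079/T(q) = -8079/(7 - ½*88²) = -8079/(7 - ½*7744) = -8079/(7 - 3872) = -8079/(-3865) = -8079*(-1/3865) = 8079/3865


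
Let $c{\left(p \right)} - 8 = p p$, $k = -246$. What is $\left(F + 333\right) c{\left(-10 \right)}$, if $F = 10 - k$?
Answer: $63612$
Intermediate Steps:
$F = 256$ ($F = 10 - -246 = 10 + 246 = 256$)
$c{\left(p \right)} = 8 + p^{2}$ ($c{\left(p \right)} = 8 + p p = 8 + p^{2}$)
$\left(F + 333\right) c{\left(-10 \right)} = \left(256 + 333\right) \left(8 + \left(-10\right)^{2}\right) = 589 \left(8 + 100\right) = 589 \cdot 108 = 63612$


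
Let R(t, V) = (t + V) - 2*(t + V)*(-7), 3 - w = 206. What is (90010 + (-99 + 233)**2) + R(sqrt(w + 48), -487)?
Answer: 100661 + 15*I*sqrt(155) ≈ 1.0066e+5 + 186.75*I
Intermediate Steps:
w = -203 (w = 3 - 1*206 = 3 - 206 = -203)
R(t, V) = 15*V + 15*t (R(t, V) = (V + t) - 2*(V + t)*(-7) = (V + t) + (-2*V - 2*t)*(-7) = (V + t) + (14*V + 14*t) = 15*V + 15*t)
(90010 + (-99 + 233)**2) + R(sqrt(w + 48), -487) = (90010 + (-99 + 233)**2) + (15*(-487) + 15*sqrt(-203 + 48)) = (90010 + 134**2) + (-7305 + 15*sqrt(-155)) = (90010 + 17956) + (-7305 + 15*(I*sqrt(155))) = 107966 + (-7305 + 15*I*sqrt(155)) = 100661 + 15*I*sqrt(155)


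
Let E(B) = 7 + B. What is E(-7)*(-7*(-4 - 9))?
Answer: 0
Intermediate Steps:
E(-7)*(-7*(-4 - 9)) = (7 - 7)*(-7*(-4 - 9)) = 0*(-7*(-13)) = 0*91 = 0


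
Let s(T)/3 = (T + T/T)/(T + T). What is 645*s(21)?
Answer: 7095/7 ≈ 1013.6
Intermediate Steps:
s(T) = 3*(1 + T)/(2*T) (s(T) = 3*((T + T/T)/(T + T)) = 3*((T + 1)/((2*T))) = 3*((1 + T)*(1/(2*T))) = 3*((1 + T)/(2*T)) = 3*(1 + T)/(2*T))
645*s(21) = 645*((3/2)*(1 + 21)/21) = 645*((3/2)*(1/21)*22) = 645*(11/7) = 7095/7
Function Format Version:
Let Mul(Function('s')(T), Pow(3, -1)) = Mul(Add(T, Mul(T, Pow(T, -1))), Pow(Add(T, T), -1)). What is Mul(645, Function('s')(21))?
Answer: Rational(7095, 7) ≈ 1013.6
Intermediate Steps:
Function('s')(T) = Mul(Rational(3, 2), Pow(T, -1), Add(1, T)) (Function('s')(T) = Mul(3, Mul(Add(T, Mul(T, Pow(T, -1))), Pow(Add(T, T), -1))) = Mul(3, Mul(Add(T, 1), Pow(Mul(2, T), -1))) = Mul(3, Mul(Add(1, T), Mul(Rational(1, 2), Pow(T, -1)))) = Mul(3, Mul(Rational(1, 2), Pow(T, -1), Add(1, T))) = Mul(Rational(3, 2), Pow(T, -1), Add(1, T)))
Mul(645, Function('s')(21)) = Mul(645, Mul(Rational(3, 2), Pow(21, -1), Add(1, 21))) = Mul(645, Mul(Rational(3, 2), Rational(1, 21), 22)) = Mul(645, Rational(11, 7)) = Rational(7095, 7)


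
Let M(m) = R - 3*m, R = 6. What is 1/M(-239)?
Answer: 1/723 ≈ 0.0013831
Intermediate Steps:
M(m) = 6 - 3*m
1/M(-239) = 1/(6 - 3*(-239)) = 1/(6 + 717) = 1/723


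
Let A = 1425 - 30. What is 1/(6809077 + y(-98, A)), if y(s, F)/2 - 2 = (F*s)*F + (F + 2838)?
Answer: -1/374603353 ≈ -2.6695e-9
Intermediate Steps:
A = 1395
y(s, F) = 5680 + 2*F + 2*s*F**2 (y(s, F) = 4 + 2*((F*s)*F + (F + 2838)) = 4 + 2*(s*F**2 + (2838 + F)) = 4 + 2*(2838 + F + s*F**2) = 4 + (5676 + 2*F + 2*s*F**2) = 5680 + 2*F + 2*s*F**2)
1/(6809077 + y(-98, A)) = 1/(6809077 + (5680 + 2*1395 + 2*(-98)*1395**2)) = 1/(6809077 + (5680 + 2790 + 2*(-98)*1946025)) = 1/(6809077 + (5680 + 2790 - 381420900)) = 1/(6809077 - 381412430) = 1/(-374603353) = -1/374603353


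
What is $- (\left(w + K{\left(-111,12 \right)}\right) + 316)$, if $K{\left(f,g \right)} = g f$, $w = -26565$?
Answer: $27581$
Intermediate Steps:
$K{\left(f,g \right)} = f g$
$- (\left(w + K{\left(-111,12 \right)}\right) + 316) = - (\left(-26565 - 1332\right) + 316) = - (-27897 + 316) = \left(-1\right) \left(-27581\right) = 27581$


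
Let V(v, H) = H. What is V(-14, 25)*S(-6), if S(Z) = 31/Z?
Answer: -775/6 ≈ -129.17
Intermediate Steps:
V(-14, 25)*S(-6) = 25*(31/(-6)) = 25*(31*(-⅙)) = 25*(-31/6) = -775/6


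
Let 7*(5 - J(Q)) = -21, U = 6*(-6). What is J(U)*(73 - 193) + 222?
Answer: -738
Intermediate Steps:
U = -36
J(Q) = 8 (J(Q) = 5 - ⅐*(-21) = 5 + 3 = 8)
J(U)*(73 - 193) + 222 = 8*(73 - 193) + 222 = 8*(-120) + 222 = -960 + 222 = -738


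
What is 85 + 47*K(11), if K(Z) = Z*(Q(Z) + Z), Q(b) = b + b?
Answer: 17146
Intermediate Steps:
Q(b) = 2*b
K(Z) = 3*Z² (K(Z) = Z*(2*Z + Z) = Z*(3*Z) = 3*Z²)
85 + 47*K(11) = 85 + 47*(3*11²) = 85 + 47*(3*121) = 85 + 47*363 = 85 + 17061 = 17146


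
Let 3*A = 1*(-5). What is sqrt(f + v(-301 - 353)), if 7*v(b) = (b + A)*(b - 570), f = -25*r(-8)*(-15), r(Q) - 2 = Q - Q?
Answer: 3*sqrt(12822) ≈ 339.70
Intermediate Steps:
r(Q) = 2 (r(Q) = 2 + (Q - Q) = 2 + 0 = 2)
A = -5/3 (A = (1*(-5))/3 = (1/3)*(-5) = -5/3 ≈ -1.6667)
f = 750 (f = -25*2*(-15) = -50*(-15) = 750)
v(b) = (-570 + b)*(-5/3 + b)/7 (v(b) = ((b - 5/3)*(b - 570))/7 = ((-5/3 + b)*(-570 + b))/7 = ((-570 + b)*(-5/3 + b))/7 = (-570 + b)*(-5/3 + b)/7)
sqrt(f + v(-301 - 353)) = sqrt(750 + (950/7 - 245*(-301 - 353)/3 + (-301 - 353)**2/7)) = sqrt(750 + (950/7 - 245/3*(-654) + (1/7)*(-654)**2)) = sqrt(750 + (950/7 + 53410 + (1/7)*427716)) = sqrt(750 + (950/7 + 53410 + 427716/7)) = sqrt(750 + 114648) = sqrt(115398) = 3*sqrt(12822)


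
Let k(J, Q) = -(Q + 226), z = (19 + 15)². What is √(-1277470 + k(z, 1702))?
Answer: I*√1279398 ≈ 1131.1*I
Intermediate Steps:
z = 1156 (z = 34² = 1156)
k(J, Q) = -226 - Q (k(J, Q) = -(226 + Q) = -226 - Q)
√(-1277470 + k(z, 1702)) = √(-1277470 + (-226 - 1*1702)) = √(-1277470 + (-226 - 1702)) = √(-1277470 - 1928) = √(-1279398) = I*√1279398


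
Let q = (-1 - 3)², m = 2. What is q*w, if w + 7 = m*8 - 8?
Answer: 16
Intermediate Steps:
q = 16 (q = (-4)² = 16)
w = 1 (w = -7 + (2*8 - 8) = -7 + (16 - 8) = -7 + 8 = 1)
q*w = 16*1 = 16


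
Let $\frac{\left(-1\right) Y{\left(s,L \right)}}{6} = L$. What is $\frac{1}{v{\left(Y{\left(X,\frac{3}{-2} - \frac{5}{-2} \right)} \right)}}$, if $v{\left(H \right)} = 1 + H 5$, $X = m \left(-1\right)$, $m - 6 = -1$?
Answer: $- \frac{1}{29} \approx -0.034483$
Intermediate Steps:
$m = 5$ ($m = 6 - 1 = 5$)
$X = -5$ ($X = 5 \left(-1\right) = -5$)
$Y{\left(s,L \right)} = - 6 L$
$v{\left(H \right)} = 1 + 5 H$
$\frac{1}{v{\left(Y{\left(X,\frac{3}{-2} - \frac{5}{-2} \right)} \right)}} = \frac{1}{1 + 5 \left(- 6 \left(\frac{3}{-2} - \frac{5}{-2}\right)\right)} = \frac{1}{1 + 5 \left(- 6 \left(3 \left(- \frac{1}{2}\right) - - \frac{5}{2}\right)\right)} = \frac{1}{1 + 5 \left(- 6 \left(- \frac{3}{2} + \frac{5}{2}\right)\right)} = \frac{1}{1 + 5 \left(\left(-6\right) 1\right)} = \frac{1}{1 + 5 \left(-6\right)} = \frac{1}{1 - 30} = \frac{1}{-29} = - \frac{1}{29}$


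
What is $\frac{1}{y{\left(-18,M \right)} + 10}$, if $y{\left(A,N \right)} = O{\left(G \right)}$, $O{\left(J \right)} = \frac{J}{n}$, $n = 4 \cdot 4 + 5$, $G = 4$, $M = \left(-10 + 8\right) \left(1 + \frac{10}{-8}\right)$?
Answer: $\frac{21}{214} \approx 0.098131$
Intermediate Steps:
$M = \frac{1}{2}$ ($M = - 2 \left(1 + 10 \left(- \frac{1}{8}\right)\right) = - 2 \left(1 - \frac{5}{4}\right) = \left(-2\right) \left(- \frac{1}{4}\right) = \frac{1}{2} \approx 0.5$)
$n = 21$ ($n = 16 + 5 = 21$)
$O{\left(J \right)} = \frac{J}{21}$
$y{\left(A,N \right)} = \frac{4}{21}$ ($y{\left(A,N \right)} = \frac{1}{21} \cdot 4 = \frac{4}{21}$)
$\frac{1}{y{\left(-18,M \right)} + 10} = \frac{1}{\frac{4}{21} + 10} = \frac{1}{\frac{214}{21}} = \frac{21}{214}$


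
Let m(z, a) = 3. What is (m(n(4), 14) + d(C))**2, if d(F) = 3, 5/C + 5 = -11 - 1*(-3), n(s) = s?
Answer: 36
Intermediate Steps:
C = -5/13 (C = 5/(-5 + (-11 - 1*(-3))) = 5/(-5 + (-11 + 3)) = 5/(-5 - 8) = 5/(-13) = 5*(-1/13) = -5/13 ≈ -0.38462)
(m(n(4), 14) + d(C))**2 = (3 + 3)**2 = 6**2 = 36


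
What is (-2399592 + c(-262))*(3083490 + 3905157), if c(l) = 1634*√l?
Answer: -16769901432024 + 11419449198*I*√262 ≈ -1.677e+13 + 1.8484e+11*I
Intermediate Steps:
(-2399592 + c(-262))*(3083490 + 3905157) = (-2399592 + 1634*√(-262))*(3083490 + 3905157) = (-2399592 + 1634*(I*√262))*6988647 = (-2399592 + 1634*I*√262)*6988647 = -16769901432024 + 11419449198*I*√262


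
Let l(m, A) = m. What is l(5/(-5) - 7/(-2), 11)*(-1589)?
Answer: -7945/2 ≈ -3972.5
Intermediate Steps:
l(5/(-5) - 7/(-2), 11)*(-1589) = (5/(-5) - 7/(-2))*(-1589) = (5*(-⅕) - 7*(-½))*(-1589) = (-1 + 7/2)*(-1589) = (5/2)*(-1589) = -7945/2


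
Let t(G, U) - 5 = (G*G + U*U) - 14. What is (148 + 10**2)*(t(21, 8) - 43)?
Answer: 112344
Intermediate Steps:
t(G, U) = -9 + G**2 + U**2 (t(G, U) = 5 + ((G*G + U*U) - 14) = 5 + ((G**2 + U**2) - 14) = 5 + (-14 + G**2 + U**2) = -9 + G**2 + U**2)
(148 + 10**2)*(t(21, 8) - 43) = (148 + 10**2)*((-9 + 21**2 + 8**2) - 43) = (148 + 100)*((-9 + 441 + 64) - 43) = 248*(496 - 43) = 248*453 = 112344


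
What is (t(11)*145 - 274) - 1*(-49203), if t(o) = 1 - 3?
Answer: 48639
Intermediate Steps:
t(o) = -2
(t(11)*145 - 274) - 1*(-49203) = (-2*145 - 274) - 1*(-49203) = (-290 - 274) + 49203 = -564 + 49203 = 48639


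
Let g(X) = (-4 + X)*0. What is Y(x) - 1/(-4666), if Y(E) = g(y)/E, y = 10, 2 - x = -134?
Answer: 1/4666 ≈ 0.00021432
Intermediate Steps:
x = 136 (x = 2 - 1*(-134) = 2 + 134 = 136)
g(X) = 0
Y(E) = 0 (Y(E) = 0/E = 0)
Y(x) - 1/(-4666) = 0 - 1/(-4666) = 0 - 1*(-1/4666) = 0 + 1/4666 = 1/4666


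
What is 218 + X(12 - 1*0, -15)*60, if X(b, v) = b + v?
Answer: 38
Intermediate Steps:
218 + X(12 - 1*0, -15)*60 = 218 + ((12 - 1*0) - 15)*60 = 218 + ((12 + 0) - 15)*60 = 218 + (12 - 15)*60 = 218 - 3*60 = 218 - 180 = 38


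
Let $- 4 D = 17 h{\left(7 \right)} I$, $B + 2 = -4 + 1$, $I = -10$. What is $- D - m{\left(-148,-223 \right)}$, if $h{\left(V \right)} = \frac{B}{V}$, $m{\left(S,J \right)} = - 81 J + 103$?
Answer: $- \frac{253899}{14} \approx -18136.0$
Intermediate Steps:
$B = -5$ ($B = -2 + \left(-4 + 1\right) = -2 - 3 = -5$)
$m{\left(S,J \right)} = 103 - 81 J$
$h{\left(V \right)} = - \frac{5}{V}$
$D = - \frac{425}{14}$ ($D = - \frac{17 \left(- \frac{5}{7}\right) \left(-10\right)}{4} = - \frac{\left(- \frac{85}{7}\right) \left(-10\right)}{4} = \left(- \frac{1}{4}\right) \frac{850}{7} = - \frac{425}{14} \approx -30.357$)
$- D - m{\left(-148,-223 \right)} = \left(-1\right) \left(- \frac{425}{14}\right) - \left(103 - -18063\right) = \frac{425}{14} - \left(103 + 18063\right) = \frac{425}{14} - 18166 = - \frac{253899}{14}$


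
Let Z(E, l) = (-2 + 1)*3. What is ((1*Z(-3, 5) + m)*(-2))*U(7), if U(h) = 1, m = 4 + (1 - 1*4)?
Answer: 4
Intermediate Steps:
Z(E, l) = -3 (Z(E, l) = -1*3 = -3)
m = 1 (m = 4 + (1 - 4) = 4 - 3 = 1)
((1*Z(-3, 5) + m)*(-2))*U(7) = ((1*(-3) + 1)*(-2))*1 = ((-3 + 1)*(-2))*1 = -2*(-2)*1 = 4*1 = 4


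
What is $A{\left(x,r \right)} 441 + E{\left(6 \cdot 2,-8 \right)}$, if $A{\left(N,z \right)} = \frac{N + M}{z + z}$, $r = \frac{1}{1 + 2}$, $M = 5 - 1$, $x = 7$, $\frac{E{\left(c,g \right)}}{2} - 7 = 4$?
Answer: $\frac{14597}{2} \approx 7298.5$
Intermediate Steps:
$E{\left(c,g \right)} = 22$ ($E{\left(c,g \right)} = 14 + 2 \cdot 4 = 14 + 8 = 22$)
$M = 4$ ($M = 5 - 1 = 4$)
$r = \frac{1}{3} \approx 0.33333$
$A{\left(N,z \right)} = \frac{4 + N}{2 z}$ ($A{\left(N,z \right)} = \frac{N + 4}{z + z} = \frac{4 + N}{2 z}$)
$A{\left(x,r \right)} 441 + E{\left(6 \cdot 2,-8 \right)} = \frac{\frac{1}{\frac{1}{3}} \left(4 + 7\right)}{2} \cdot 441 + 22 = \frac{1}{2} \cdot 3 \cdot 11 \cdot 441 + 22 = \frac{33}{2} \cdot 441 + 22 = \frac{14553}{2} + 22 = \frac{14597}{2}$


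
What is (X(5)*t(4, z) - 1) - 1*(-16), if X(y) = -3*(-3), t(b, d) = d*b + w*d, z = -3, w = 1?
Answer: -120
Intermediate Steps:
t(b, d) = d + b*d (t(b, d) = d*b + 1*d = b*d + d = d + b*d)
X(y) = 9
(X(5)*t(4, z) - 1) - 1*(-16) = (9*(-3*(1 + 4)) - 1) - 1*(-16) = (9*(-3*5) - 1) + 16 = (9*(-15) - 1) + 16 = (-135 - 1) + 16 = -136 + 16 = -120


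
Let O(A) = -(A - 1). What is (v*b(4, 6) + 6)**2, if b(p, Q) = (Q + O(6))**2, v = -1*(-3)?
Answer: 81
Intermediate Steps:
O(A) = 1 - A (O(A) = -(-1 + A) = 1 - A)
v = 3
b(p, Q) = (-5 + Q)**2 (b(p, Q) = (Q + (1 - 1*6))**2 = (Q + (1 - 6))**2 = (Q - 5)**2 = (-5 + Q)**2)
(v*b(4, 6) + 6)**2 = (3*(-5 + 6)**2 + 6)**2 = (3*1**2 + 6)**2 = (3*1 + 6)**2 = (3 + 6)**2 = 9**2 = 81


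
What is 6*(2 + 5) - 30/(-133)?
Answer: 5616/133 ≈ 42.226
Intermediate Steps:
6*(2 + 5) - 30/(-133) = 6*7 - 30*(-1/133) = 42 + 30/133 = 5616/133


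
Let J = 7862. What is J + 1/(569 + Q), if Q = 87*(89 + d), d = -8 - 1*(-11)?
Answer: 67400927/8573 ≈ 7862.0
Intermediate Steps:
d = 3 (d = -8 + 11 = 3)
Q = 8004 (Q = 87*(89 + 3) = 87*92 = 8004)
J + 1/(569 + Q) = 7862 + 1/(569 + 8004) = 7862 + 1/8573 = 67400927/8573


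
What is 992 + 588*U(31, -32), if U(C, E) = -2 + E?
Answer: -19000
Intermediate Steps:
992 + 588*U(31, -32) = 992 + 588*(-2 - 32) = 992 + 588*(-34) = 992 - 19992 = -19000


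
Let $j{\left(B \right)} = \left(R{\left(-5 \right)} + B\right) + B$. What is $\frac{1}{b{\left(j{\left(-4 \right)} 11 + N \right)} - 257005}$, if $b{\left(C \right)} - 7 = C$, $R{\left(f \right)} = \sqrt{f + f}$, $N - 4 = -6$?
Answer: $- \frac{128544}{33047120477} - \frac{11 i \sqrt{10}}{66094240954} \approx -3.8897 \cdot 10^{-6} - 5.2629 \cdot 10^{-10} i$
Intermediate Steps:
$N = -2$ ($N = 4 - 6 = -2$)
$R{\left(f \right)} = \sqrt{2} \sqrt{f}$ ($R{\left(f \right)} = \sqrt{2 f} = \sqrt{2} \sqrt{f}$)
$j{\left(B \right)} = 2 B + i \sqrt{10}$ ($j{\left(B \right)} = \left(\sqrt{2} \sqrt{-5} + B\right) + B = \left(\sqrt{2} i \sqrt{5} + B\right) + B = \left(i \sqrt{10} + B\right) + B = \left(B + i \sqrt{10}\right) + B = 2 B + i \sqrt{10}$)
$b{\left(C \right)} = 7 + C$
$\frac{1}{b{\left(j{\left(-4 \right)} 11 + N \right)} - 257005} = \frac{1}{\left(7 - \left(2 - \left(2 \left(-4\right) + i \sqrt{10}\right) 11\right)\right) - 257005} = \frac{1}{\left(7 - \left(2 - \left(-8 + i \sqrt{10}\right) 11\right)\right) - 257005} = \frac{1}{\left(7 - \left(90 - 11 i \sqrt{10}\right)\right) - 257005} = \frac{1}{\left(-83 + 11 i \sqrt{10}\right) - 257005} = \frac{1}{-257088 + 11 i \sqrt{10}}$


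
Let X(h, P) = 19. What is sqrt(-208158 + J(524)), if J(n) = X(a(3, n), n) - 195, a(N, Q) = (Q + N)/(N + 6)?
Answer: I*sqrt(208334) ≈ 456.44*I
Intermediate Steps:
a(N, Q) = (N + Q)/(6 + N)
J(n) = -176 (J(n) = 19 - 195 = -176)
sqrt(-208158 + J(524)) = sqrt(-208158 - 176) = sqrt(-208334) = I*sqrt(208334)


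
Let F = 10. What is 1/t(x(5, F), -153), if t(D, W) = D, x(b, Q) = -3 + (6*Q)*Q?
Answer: 1/597 ≈ 0.0016750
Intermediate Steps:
x(b, Q) = -3 + 6*Q**2
1/t(x(5, F), -153) = 1/(-3 + 6*10**2) = 1/(-3 + 6*100) = 1/(-3 + 600) = 1/597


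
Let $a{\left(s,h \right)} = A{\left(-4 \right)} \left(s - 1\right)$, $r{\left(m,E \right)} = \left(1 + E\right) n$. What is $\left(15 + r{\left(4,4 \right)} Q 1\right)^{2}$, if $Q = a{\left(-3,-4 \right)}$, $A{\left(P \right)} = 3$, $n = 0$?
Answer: $225$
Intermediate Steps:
$r{\left(m,E \right)} = 0$ ($r{\left(m,E \right)} = \left(1 + E\right) 0 = 0$)
$a{\left(s,h \right)} = -3 + 3 s$ ($a{\left(s,h \right)} = 3 \left(s - 1\right) = 3 \left(-1 + s\right) = -3 + 3 s$)
$Q = -12$ ($Q = -3 + 3 \left(-3\right) = -3 - 9 = -12$)
$\left(15 + r{\left(4,4 \right)} Q 1\right)^{2} = \left(15 + 0 \left(-12\right) 1\right)^{2} = \left(15 + 0 \cdot 1\right)^{2} = \left(15 + 0\right)^{2} = 15^{2} = 225$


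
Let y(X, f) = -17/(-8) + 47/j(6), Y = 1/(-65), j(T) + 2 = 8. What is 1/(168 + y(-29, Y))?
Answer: 24/4271 ≈ 0.0056193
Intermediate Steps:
j(T) = 6 (j(T) = -2 + 8 = 6)
Y = -1/65 ≈ -0.015385
y(X, f) = 239/24 (y(X, f) = -17/(-8) + 47/6 = -17*(-1/8) + 47*(1/6) = 17/8 + 47/6 = 239/24)
1/(168 + y(-29, Y)) = 1/(168 + 239/24) = 1/(4271/24) = 24/4271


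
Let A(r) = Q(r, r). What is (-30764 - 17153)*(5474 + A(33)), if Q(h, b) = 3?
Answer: -262441409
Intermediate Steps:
A(r) = 3
(-30764 - 17153)*(5474 + A(33)) = (-30764 - 17153)*(5474 + 3) = -47917*5477 = -262441409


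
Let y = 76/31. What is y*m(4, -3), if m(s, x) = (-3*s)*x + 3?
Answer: 2964/31 ≈ 95.613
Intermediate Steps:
m(s, x) = 3 - 3*s*x (m(s, x) = -3*s*x + 3 = 3 - 3*s*x)
y = 76/31 (y = 76*(1/31) = 76/31 ≈ 2.4516)
y*m(4, -3) = 76*(3 - 3*4*(-3))/31 = 76*(3 + 36)/31 = (76/31)*39 = 2964/31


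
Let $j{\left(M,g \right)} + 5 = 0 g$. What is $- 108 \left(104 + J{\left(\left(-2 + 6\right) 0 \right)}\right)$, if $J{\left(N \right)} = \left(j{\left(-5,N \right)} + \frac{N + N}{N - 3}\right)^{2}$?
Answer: $-13932$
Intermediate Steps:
$j{\left(M,g \right)} = -5$ ($j{\left(M,g \right)} = -5 + 0 g = -5 + 0 = -5$)
$J{\left(N \right)} = \left(-5 + \frac{2 N}{-3 + N}\right)^{2}$ ($J{\left(N \right)} = \left(-5 + \frac{N + N}{N - 3}\right)^{2} = \left(-5 + \frac{2 N}{-3 + N}\right)^{2}$)
$- 108 \left(104 + J{\left(\left(-2 + 6\right) 0 \right)}\right) = - 108 \left(104 + \frac{9 \left(5 - \left(-2 + 6\right) 0\right)^{2}}{\left(-3 + \left(-2 + 6\right) 0\right)^{2}}\right) = - 108 \left(104 + \frac{9 \left(5 - 4 \cdot 0\right)^{2}}{\left(-3 + 4 \cdot 0\right)^{2}}\right) = - 108 \left(104 + \frac{9 \left(5 - 0\right)^{2}}{\left(-3 + 0\right)^{2}}\right) = - 108 \left(104 + \frac{9 \left(5 + 0\right)^{2}}{9}\right) = - 108 \left(104 + 9 \cdot \frac{1}{9} \cdot 5^{2}\right) = - 108 \left(104 + 9 \cdot \frac{1}{9} \cdot 25\right) = - 108 \left(104 + 25\right) = \left(-108\right) 129 = -13932$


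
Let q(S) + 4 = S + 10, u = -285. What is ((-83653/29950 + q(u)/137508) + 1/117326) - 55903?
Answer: -2251099228727581377/40265937088300 ≈ -55906.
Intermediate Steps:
q(S) = 6 + S (q(S) = -4 + (S + 10) = -4 + (10 + S) = 6 + S)
((-83653/29950 + q(u)/137508) + 1/117326) - 55903 = ((-83653/29950 + (6 - 285)/137508) + 1/117326) - 55903 = ((-83653*1/29950 - 279*1/137508) + 1/117326) - 55903 = ((-83653/29950 - 93/45836) + 1/117326) - 55903 = (-1918552129/686394100 + 1/117326) - 55903 = -112547680346477/40265937088300 - 55903 = -2251099228727581377/40265937088300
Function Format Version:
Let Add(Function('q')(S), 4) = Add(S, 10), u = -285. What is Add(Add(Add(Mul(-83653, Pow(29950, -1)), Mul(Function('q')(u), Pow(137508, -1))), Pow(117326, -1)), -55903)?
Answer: Rational(-2251099228727581377, 40265937088300) ≈ -55906.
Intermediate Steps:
Function('q')(S) = Add(6, S) (Function('q')(S) = Add(-4, Add(S, 10)) = Add(-4, Add(10, S)) = Add(6, S))
Add(Add(Add(Mul(-83653, Pow(29950, -1)), Mul(Function('q')(u), Pow(137508, -1))), Pow(117326, -1)), -55903) = Add(Add(Add(Mul(-83653, Pow(29950, -1)), Mul(Add(6, -285), Pow(137508, -1))), Pow(117326, -1)), -55903) = Add(Add(Add(Mul(-83653, Rational(1, 29950)), Mul(-279, Rational(1, 137508))), Rational(1, 117326)), -55903) = Add(Add(Add(Rational(-83653, 29950), Rational(-93, 45836)), Rational(1, 117326)), -55903) = Add(Add(Rational(-1918552129, 686394100), Rational(1, 117326)), -55903) = Add(Rational(-112547680346477, 40265937088300), -55903) = Rational(-2251099228727581377, 40265937088300)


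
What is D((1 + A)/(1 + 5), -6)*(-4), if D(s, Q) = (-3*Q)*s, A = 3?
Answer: -48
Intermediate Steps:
D(s, Q) = -3*Q*s
D((1 + A)/(1 + 5), -6)*(-4) = -3*(-6)*(1 + 3)/(1 + 5)*(-4) = -3*(-6)*4/6*(-4) = -3*(-6)*4*(⅙)*(-4) = -3*(-6)*⅔*(-4) = 12*(-4) = -48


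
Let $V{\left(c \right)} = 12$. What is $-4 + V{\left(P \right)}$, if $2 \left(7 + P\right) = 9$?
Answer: $8$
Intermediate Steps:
$P = - \frac{5}{2}$ ($P = -7 + \frac{1}{2} \cdot 9 = -7 + \frac{9}{2} = - \frac{5}{2} \approx -2.5$)
$-4 + V{\left(P \right)} = -4 + 12 = 8$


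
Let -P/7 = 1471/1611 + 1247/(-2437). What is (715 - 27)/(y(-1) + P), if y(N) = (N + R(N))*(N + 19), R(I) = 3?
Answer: 1350546408/65152441 ≈ 20.729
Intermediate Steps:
P = -11031370/3926007 (P = -7*(1471/1611 + 1247/(-2437)) = -7*(1471*(1/1611) + 1247*(-1/2437)) = -7*(1471/1611 - 1247/2437) = -7*1575910/3926007 = -11031370/3926007 ≈ -2.8098)
y(N) = (3 + N)*(19 + N) (y(N) = (N + 3)*(N + 19) = (3 + N)*(19 + N))
(715 - 27)/(y(-1) + P) = (715 - 27)/((57 + (-1)**2 + 22*(-1)) - 11031370/3926007) = 688/((57 + 1 - 22) - 11031370/3926007) = 688/(36 - 11031370/3926007) = 688/(130304882/3926007) = 688*(3926007/130304882) = 1350546408/65152441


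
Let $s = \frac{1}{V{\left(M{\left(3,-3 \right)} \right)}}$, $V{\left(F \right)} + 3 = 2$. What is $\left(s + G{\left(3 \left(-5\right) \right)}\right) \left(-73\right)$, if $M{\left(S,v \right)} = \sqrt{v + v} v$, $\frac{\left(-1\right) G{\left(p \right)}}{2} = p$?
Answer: $-2117$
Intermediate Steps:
$G{\left(p \right)} = - 2 p$
$M{\left(S,v \right)} = \sqrt{2} v^{\frac{3}{2}}$ ($M{\left(S,v \right)} = \sqrt{2 v} v = \sqrt{2} \sqrt{v} v = \sqrt{2} v^{\frac{3}{2}}$)
$V{\left(F \right)} = -1$ ($V{\left(F \right)} = -3 + 2 = -1$)
$s = -1$ ($s = \frac{1}{-1} = -1$)
$\left(s + G{\left(3 \left(-5\right) \right)}\right) \left(-73\right) = \left(-1 - 2 \cdot 3 \left(-5\right)\right) \left(-73\right) = \left(-1 - -30\right) \left(-73\right) = \left(-1 + 30\right) \left(-73\right) = 29 \left(-73\right) = -2117$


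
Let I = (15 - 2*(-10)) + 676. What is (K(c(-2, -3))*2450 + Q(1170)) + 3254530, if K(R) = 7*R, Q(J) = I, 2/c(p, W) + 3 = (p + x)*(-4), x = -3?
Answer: 55373397/17 ≈ 3.2573e+6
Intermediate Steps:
c(p, W) = 2/(9 - 4*p) (c(p, W) = 2/(-3 + (p - 3)*(-4)) = 2/(-3 + (-3 + p)*(-4)) = 2/(-3 + (12 - 4*p)) = 2/(9 - 4*p))
I = 711 (I = (15 + 20) + 676 = 35 + 676 = 711)
Q(J) = 711
(K(c(-2, -3))*2450 + Q(1170)) + 3254530 = ((7*(-2/(-9 + 4*(-2))))*2450 + 711) + 3254530 = ((7*(-2/(-9 - 8)))*2450 + 711) + 3254530 = ((7*(-2/(-17)))*2450 + 711) + 3254530 = ((7*(-2*(-1/17)))*2450 + 711) + 3254530 = ((7*(2/17))*2450 + 711) + 3254530 = ((14/17)*2450 + 711) + 3254530 = (34300/17 + 711) + 3254530 = 46387/17 + 3254530 = 55373397/17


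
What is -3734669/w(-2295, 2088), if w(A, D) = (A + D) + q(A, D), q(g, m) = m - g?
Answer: -3734669/4176 ≈ -894.32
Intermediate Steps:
w(A, D) = 2*D (w(A, D) = (A + D) + (D - A) = 2*D)
-3734669/w(-2295, 2088) = -3734669/(2*2088) = -3734669/4176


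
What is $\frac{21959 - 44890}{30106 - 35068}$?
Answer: $\frac{22931}{4962} \approx 4.6213$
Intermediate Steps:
$\frac{21959 - 44890}{30106 - 35068} = - \frac{22931}{-4962} = \left(-22931\right) \left(- \frac{1}{4962}\right) = \frac{22931}{4962}$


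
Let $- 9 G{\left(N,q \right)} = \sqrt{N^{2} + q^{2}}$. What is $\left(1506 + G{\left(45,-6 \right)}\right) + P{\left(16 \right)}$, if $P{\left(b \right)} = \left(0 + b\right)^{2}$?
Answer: $1762 - \frac{\sqrt{229}}{3} \approx 1757.0$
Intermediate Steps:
$P{\left(b \right)} = b^{2}$
$G{\left(N,q \right)} = - \frac{\sqrt{N^{2} + q^{2}}}{9}$
$\left(1506 + G{\left(45,-6 \right)}\right) + P{\left(16 \right)} = \left(1506 - \frac{\sqrt{45^{2} + \left(-6\right)^{2}}}{9}\right) + 16^{2} = \left(1506 - \frac{\sqrt{2025 + 36}}{9}\right) + 256 = \left(1506 - \frac{\sqrt{2061}}{9}\right) + 256 = \left(1506 - \frac{3 \sqrt{229}}{9}\right) + 256 = \left(1506 - \frac{\sqrt{229}}{3}\right) + 256 = 1762 - \frac{\sqrt{229}}{3}$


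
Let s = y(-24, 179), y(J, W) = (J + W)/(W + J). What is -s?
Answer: -1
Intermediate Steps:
y(J, W) = 1 (y(J, W) = (J + W)/(J + W) = 1)
s = 1
-s = -1*1 = -1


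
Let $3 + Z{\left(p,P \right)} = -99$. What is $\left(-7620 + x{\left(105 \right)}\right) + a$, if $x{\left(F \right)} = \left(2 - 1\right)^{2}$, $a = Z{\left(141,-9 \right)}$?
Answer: $-7721$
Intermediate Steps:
$Z{\left(p,P \right)} = -102$ ($Z{\left(p,P \right)} = -3 - 99 = -102$)
$a = -102$
$x{\left(F \right)} = 1$ ($x{\left(F \right)} = 1^{2} = 1$)
$\left(-7620 + x{\left(105 \right)}\right) + a = \left(-7620 + 1\right) - 102 = -7619 - 102 = -7721$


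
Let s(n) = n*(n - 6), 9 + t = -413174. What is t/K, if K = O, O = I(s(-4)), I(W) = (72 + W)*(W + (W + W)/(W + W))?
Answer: -413183/4592 ≈ -89.979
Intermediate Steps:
t = -413183 (t = -9 - 413174 = -413183)
s(n) = n*(-6 + n)
I(W) = (1 + W)*(72 + W) (I(W) = (72 + W)*(W + (2*W)/((2*W))) = (72 + W)*(W + (2*W)*(1/(2*W))) = (72 + W)*(W + 1) = (72 + W)*(1 + W) = (1 + W)*(72 + W))
O = 4592 (O = 72 + (-4*(-6 - 4))**2 + 73*(-4*(-6 - 4)) = 72 + (-4*(-10))**2 + 73*(-4*(-10)) = 72 + 40**2 + 73*40 = 72 + 1600 + 2920 = 4592)
K = 4592
t/K = -413183/4592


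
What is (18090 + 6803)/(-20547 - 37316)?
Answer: -24893/57863 ≈ -0.43021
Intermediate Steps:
(18090 + 6803)/(-20547 - 37316) = 24893/(-57863) = 24893*(-1/57863) = -24893/57863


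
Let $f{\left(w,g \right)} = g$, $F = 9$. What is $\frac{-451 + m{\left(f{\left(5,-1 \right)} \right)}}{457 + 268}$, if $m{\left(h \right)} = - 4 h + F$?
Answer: $- \frac{438}{725} \approx -0.60414$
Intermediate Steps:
$m{\left(h \right)} = 9 - 4 h$ ($m{\left(h \right)} = - 4 h + 9 = 9 - 4 h$)
$\frac{-451 + m{\left(f{\left(5,-1 \right)} \right)}}{457 + 268} = \frac{-451 + \left(9 - -4\right)}{457 + 268} = \frac{-451 + \left(9 + 4\right)}{725} = \left(-451 + 13\right) \frac{1}{725} = \left(-438\right) \frac{1}{725} = - \frac{438}{725}$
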